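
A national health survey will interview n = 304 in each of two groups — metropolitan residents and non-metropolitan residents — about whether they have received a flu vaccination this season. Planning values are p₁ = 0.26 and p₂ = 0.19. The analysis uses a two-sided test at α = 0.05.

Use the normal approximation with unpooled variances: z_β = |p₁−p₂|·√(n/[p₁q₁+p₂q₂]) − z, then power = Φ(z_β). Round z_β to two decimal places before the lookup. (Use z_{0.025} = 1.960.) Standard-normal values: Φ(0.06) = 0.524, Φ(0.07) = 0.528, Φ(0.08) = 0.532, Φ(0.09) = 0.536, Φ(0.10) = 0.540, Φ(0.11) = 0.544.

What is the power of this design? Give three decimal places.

z_β = |p₁−p₂|·√(n/[p₁q₁+p₂q₂]) − z_{α/2}
    = 0.07 · √(304/0.3463) − 1.960
    = 0.07 · 29.6286 − 1.960
    = 2.0740 − 1.960 = 0.1140 → 0.11
Power = Φ(0.11) = 0.544.

Power ≈ 0.544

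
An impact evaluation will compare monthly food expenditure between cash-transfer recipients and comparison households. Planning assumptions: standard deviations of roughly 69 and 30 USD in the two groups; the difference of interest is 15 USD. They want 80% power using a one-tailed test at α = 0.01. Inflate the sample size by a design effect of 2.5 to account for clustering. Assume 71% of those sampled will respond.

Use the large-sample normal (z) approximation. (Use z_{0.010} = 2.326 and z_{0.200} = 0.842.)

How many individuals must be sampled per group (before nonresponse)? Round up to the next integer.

n = 890 per group

n = (z_α + z_β)² · (σ₁² + σ₂²) / δ²
  = (2.326 + 0.842)² · (69² + 30² = 5661) / 15²
  = 10.0362 · 5661 / 225
  = 252.51
Design effect: 2.5 × 252.51 = 631.28.
Adjust for 71% response: 631.28 / 0.71 = 889.12.
Round up → n = 890 per group.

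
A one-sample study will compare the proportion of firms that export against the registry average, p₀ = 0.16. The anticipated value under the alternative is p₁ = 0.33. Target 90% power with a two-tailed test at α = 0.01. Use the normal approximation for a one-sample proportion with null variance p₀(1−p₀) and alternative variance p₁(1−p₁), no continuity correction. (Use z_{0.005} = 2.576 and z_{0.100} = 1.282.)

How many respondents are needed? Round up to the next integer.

n = 83

n = [z_{α/2}·√(p₀q₀) + z_β·√(p₁q₁)]² / (p₁ − p₀)²
  = [2.576·√(0.16·0.84) + 1.282·√(0.33·0.67)]² / (0.17)²
  = [2.576·0.3666 + 1.282·0.4702]² / 0.0289
  = [1.5472]² / 0.0289
  = 82.83
Round up → n = 83.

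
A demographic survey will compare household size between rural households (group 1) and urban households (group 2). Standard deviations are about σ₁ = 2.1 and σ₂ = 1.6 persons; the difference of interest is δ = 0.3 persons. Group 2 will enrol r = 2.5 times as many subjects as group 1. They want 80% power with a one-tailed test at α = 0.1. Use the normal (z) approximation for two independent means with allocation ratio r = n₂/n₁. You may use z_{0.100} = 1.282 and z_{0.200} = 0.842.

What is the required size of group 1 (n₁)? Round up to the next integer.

n₁ = 273

n₁ = (z_α + z_β)² · (σ₁² + σ₂²/r) / δ²
   = (1.282 + 0.842)² · (2.1² + 1.6²/2.5) / 0.3²
   = 4.5114 · (4.41 + 1.024) / 0.09
   = 4.5114 · 5.434 / 0.09
   = 272.39
Round up → n₁ = 273; n₂ = r·n₁ = 2.5 × 273 = 683.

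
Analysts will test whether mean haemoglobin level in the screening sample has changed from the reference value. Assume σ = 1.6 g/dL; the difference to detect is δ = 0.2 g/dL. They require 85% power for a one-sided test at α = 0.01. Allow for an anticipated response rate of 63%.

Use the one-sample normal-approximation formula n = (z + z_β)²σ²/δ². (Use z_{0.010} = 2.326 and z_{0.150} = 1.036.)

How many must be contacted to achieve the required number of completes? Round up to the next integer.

n = (z_α + z_β)² · σ² / δ²
  = (2.326 + 1.036)² · 1.6² / 0.2²
  = 11.3030 · 2.56 / 0.04
  = 723.39
Adjust for 63% response: 723.39 / 0.63 = 1148.25.
Round up → n = 1149.

n = 1149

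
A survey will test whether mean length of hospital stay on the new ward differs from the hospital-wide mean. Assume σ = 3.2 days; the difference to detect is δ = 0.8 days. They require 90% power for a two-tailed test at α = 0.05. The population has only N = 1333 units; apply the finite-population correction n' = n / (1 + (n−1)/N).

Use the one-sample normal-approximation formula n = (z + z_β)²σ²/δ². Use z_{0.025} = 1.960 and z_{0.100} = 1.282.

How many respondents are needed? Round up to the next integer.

n = 150

n = (z_{α/2} + z_β)² · σ² / δ²
  = (1.960 + 1.282)² · 3.2² / 0.8²
  = 10.5106 · 10.24 / 0.64
  = 168.17
Finite-population correction (N = 1333): 168.17 / (1 + (168.17 − 1)/1333) = 149.43.
Round up → n = 150.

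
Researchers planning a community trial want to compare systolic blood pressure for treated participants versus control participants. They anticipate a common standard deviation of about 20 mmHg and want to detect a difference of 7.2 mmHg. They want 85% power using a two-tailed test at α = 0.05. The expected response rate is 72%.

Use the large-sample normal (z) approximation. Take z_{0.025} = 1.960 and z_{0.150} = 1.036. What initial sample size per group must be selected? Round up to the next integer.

n = (z_{α/2} + z_β)² · (σ₁² + σ₂²) / δ²
  = (1.960 + 1.036)² · (2·20² = 800) / 7.2²
  = 8.9760 · 800 / 51.84
  = 138.52
Adjust for 72% response: 138.52 / 0.72 = 192.39.
Round up → n = 193 per group.

n = 193 per group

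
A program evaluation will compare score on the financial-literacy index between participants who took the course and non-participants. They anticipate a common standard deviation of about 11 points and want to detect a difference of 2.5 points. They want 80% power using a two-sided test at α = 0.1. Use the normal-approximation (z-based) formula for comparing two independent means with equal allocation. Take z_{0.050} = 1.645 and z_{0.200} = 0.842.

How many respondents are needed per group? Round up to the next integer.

n = (z_{α/2} + z_β)² · (σ₁² + σ₂²) / δ²
  = (1.645 + 0.842)² · (2·11² = 242) / 2.5²
  = 6.1852 · 242 / 6.25
  = 239.49
Round up → n = 240 per group.

n = 240 per group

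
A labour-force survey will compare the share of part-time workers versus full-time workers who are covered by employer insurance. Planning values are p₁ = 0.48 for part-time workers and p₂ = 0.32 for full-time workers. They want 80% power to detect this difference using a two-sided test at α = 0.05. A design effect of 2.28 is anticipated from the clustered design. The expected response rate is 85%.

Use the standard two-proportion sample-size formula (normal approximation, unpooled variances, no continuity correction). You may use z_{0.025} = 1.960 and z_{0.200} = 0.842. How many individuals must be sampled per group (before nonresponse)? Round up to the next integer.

n = (z_{α/2} + z_β)² · [p₁(1−p₁) + p₂(1−p₂)] / (p₁ − p₂)²
  = (1.960 + 0.842)² · (0.48·0.52 + 0.32·0.68) / (0.16)²
  = (2.802)² · (0.2496 + 0.2176) / 0.0256
  = 7.8512 · 0.4672 / 0.0256
  = 143.28
Design effect: 2.28 × 143.28 = 326.69.
Adjust for 85% response: 326.69 / 0.85 = 384.34.
Round up → n = 385 per group.

n = 385 per group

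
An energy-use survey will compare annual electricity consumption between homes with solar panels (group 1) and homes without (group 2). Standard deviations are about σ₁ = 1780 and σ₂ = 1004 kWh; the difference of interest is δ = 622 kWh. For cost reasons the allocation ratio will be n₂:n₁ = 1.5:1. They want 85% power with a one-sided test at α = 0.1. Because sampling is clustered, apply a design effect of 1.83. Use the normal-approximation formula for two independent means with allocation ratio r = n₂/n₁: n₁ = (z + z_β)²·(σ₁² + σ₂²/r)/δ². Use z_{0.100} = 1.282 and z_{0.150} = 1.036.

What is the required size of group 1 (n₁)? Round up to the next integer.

n₁ = (z_α + z_β)² · (σ₁² + σ₂²/r) / δ²
   = (1.282 + 1.036)² · (1780² + 1004²/1.5) / 622²
   = 5.3731 · (3168400 + 672010.7) / 386884
   = 5.3731 · 3840410.7 / 386884
   = 53.34
Design effect: 1.83 × 53.34 = 97.61.
Round up → n₁ = 98; n₂ = r·n₁ = 1.5 × 98 = 147.

n₁ = 98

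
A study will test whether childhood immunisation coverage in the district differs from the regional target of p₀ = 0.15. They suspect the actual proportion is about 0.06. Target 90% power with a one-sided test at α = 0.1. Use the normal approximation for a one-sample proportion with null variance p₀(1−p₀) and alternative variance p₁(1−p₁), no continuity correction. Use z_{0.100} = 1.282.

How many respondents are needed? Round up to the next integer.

n = [z_α·√(p₀q₀) + z_β·√(p₁q₁)]² / (p₁ − p₀)²
  = [1.282·√(0.15·0.85) + 1.282·√(0.06·0.94)]² / (-0.09)²
  = [1.282·0.3571 + 1.282·0.2375]² / 0.0081
  = [0.7622]² / 0.0081
  = 71.73
Round up → n = 72.

n = 72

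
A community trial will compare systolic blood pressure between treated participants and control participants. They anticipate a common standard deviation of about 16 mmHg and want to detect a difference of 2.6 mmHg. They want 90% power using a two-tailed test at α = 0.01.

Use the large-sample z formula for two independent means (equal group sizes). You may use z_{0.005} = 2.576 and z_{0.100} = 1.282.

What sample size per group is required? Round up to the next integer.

n = 1128 per group

n = (z_{α/2} + z_β)² · (σ₁² + σ₂²) / δ²
  = (2.576 + 1.282)² · (2·16² = 512) / 2.6²
  = 14.8842 · 512 / 6.76
  = 1127.32
Round up → n = 1128 per group.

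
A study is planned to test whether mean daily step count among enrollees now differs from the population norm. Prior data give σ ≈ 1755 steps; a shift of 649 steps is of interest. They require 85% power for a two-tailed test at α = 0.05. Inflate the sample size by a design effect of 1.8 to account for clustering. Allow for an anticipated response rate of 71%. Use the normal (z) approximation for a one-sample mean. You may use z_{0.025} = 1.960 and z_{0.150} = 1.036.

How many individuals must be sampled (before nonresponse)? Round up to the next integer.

n = (z_{α/2} + z_β)² · σ² / δ²
  = (1.960 + 1.036)² · 1755² / 649²
  = 8.9760 · 3080025 / 421201
  = 65.64
Design effect: 1.8 × 65.64 = 118.15.
Adjust for 71% response: 118.15 / 0.71 = 166.40.
Round up → n = 167.

n = 167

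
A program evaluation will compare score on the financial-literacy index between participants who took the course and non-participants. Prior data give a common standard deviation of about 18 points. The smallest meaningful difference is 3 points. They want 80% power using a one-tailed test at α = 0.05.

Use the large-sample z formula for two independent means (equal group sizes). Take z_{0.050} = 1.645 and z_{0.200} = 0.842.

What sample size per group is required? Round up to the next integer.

n = (z_α + z_β)² · (σ₁² + σ₂²) / δ²
  = (1.645 + 0.842)² · (2·18² = 648) / 3²
  = 6.1852 · 648 / 9
  = 445.33
Round up → n = 446 per group.

n = 446 per group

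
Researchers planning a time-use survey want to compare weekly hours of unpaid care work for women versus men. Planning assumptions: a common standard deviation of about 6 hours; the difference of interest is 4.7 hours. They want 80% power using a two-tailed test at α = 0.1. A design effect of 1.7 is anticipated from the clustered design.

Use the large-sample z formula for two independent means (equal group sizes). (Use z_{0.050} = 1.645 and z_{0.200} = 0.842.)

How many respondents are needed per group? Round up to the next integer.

n = (z_{α/2} + z_β)² · (σ₁² + σ₂²) / δ²
  = (1.645 + 0.842)² · (2·6² = 72) / 4.7²
  = 6.1852 · 72 / 22.09
  = 20.16
Design effect: 1.7 × 20.16 = 34.27.
Round up → n = 35 per group.

n = 35 per group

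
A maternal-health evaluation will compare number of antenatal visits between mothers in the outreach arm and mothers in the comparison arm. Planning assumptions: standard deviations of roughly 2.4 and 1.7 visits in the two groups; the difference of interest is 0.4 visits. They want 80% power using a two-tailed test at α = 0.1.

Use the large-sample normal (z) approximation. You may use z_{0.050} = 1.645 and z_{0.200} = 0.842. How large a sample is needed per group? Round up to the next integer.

n = 335 per group

n = (z_{α/2} + z_β)² · (σ₁² + σ₂²) / δ²
  = (1.645 + 0.842)² · (2.4² + 1.7² = 8.65) / 0.4²
  = 6.1852 · 8.65 / 0.16
  = 334.39
Round up → n = 335 per group.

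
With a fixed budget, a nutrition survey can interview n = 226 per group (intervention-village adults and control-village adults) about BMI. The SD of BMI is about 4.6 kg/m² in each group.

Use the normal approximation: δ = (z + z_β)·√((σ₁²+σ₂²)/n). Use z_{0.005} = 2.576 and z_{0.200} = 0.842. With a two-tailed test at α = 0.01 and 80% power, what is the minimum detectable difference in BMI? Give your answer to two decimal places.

δ = (z_{α/2} + z_β) · √((σ₁²+σ₂²)/n)
  = (2.576 + 0.842) · √(42.32/226)
  = 3.418 · √0.18726
  = 3.418 · 0.4327
  = 1.4791

Minimum detectable difference ≈ 1.48 kg/m²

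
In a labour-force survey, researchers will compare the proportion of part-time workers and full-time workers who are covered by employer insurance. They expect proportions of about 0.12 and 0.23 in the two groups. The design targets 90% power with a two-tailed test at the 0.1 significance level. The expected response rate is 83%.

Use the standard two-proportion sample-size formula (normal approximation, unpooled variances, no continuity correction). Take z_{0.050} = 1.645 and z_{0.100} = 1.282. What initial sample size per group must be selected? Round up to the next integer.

n = 242 per group

n = (z_{α/2} + z_β)² · [p₁(1−p₁) + p₂(1−p₂)] / (p₁ − p₂)²
  = (1.645 + 1.282)² · (0.12·0.88 + 0.23·0.77) / (-0.11)²
  = (2.927)² · (0.1056 + 0.1771) / 0.0121
  = 8.5673 · 0.2827 / 0.0121
  = 200.16
Adjust for 83% response: 200.16 / 0.83 = 241.16.
Round up → n = 242 per group.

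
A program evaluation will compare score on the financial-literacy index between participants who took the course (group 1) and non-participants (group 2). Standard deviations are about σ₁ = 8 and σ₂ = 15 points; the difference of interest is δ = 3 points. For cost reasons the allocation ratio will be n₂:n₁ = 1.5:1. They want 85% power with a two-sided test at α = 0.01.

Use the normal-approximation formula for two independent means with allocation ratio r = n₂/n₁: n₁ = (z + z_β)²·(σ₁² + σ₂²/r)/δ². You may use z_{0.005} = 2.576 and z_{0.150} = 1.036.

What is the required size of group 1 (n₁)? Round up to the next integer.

n₁ = 311

n₁ = (z_{α/2} + z_β)² · (σ₁² + σ₂²/r) / δ²
   = (2.576 + 1.036)² · (8² + 15²/1.5) / 3²
   = 13.0465 · (64 + 150) / 9
   = 13.0465 · 214 / 9
   = 310.22
Round up → n₁ = 311; n₂ = r·n₁ = 1.5 × 311 = 467.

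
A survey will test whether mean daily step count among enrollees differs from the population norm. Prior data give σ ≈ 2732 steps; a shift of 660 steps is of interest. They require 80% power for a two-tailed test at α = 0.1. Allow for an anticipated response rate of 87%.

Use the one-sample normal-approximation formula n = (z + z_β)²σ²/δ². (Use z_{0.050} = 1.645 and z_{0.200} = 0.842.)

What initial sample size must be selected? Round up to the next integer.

n = (z_{α/2} + z_β)² · σ² / δ²
  = (1.645 + 0.842)² · 2732² / 660²
  = 6.1852 · 7463824 / 435600
  = 105.98
Adjust for 87% response: 105.98 / 0.87 = 121.82.
Round up → n = 122.

n = 122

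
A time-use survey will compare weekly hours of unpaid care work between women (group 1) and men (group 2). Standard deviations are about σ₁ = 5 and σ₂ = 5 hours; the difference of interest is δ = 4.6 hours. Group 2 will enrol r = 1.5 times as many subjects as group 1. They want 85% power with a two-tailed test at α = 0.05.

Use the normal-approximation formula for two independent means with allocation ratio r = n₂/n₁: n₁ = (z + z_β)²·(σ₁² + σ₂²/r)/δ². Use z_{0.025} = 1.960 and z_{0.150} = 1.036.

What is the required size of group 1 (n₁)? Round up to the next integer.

n₁ = 18

n₁ = (z_{α/2} + z_β)² · (σ₁² + σ₂²/r) / δ²
   = (1.960 + 1.036)² · (5² + 5²/1.5) / 4.6²
   = 8.9760 · (25 + 16.6667) / 21.16
   = 8.9760 · 41.6667 / 21.16
   = 17.67
Round up → n₁ = 18; n₂ = r·n₁ = 1.5 × 18 = 27.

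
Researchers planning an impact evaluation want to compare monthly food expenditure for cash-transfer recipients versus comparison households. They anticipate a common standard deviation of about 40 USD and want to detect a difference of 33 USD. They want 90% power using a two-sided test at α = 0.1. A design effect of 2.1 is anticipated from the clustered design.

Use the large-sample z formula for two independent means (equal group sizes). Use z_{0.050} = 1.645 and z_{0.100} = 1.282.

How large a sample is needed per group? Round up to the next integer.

n = (z_{α/2} + z_β)² · (σ₁² + σ₂²) / δ²
  = (1.645 + 1.282)² · (2·40² = 3200) / 33²
  = 8.5673 · 3200 / 1089
  = 25.17
Design effect: 2.1 × 25.17 = 52.87.
Round up → n = 53 per group.

n = 53 per group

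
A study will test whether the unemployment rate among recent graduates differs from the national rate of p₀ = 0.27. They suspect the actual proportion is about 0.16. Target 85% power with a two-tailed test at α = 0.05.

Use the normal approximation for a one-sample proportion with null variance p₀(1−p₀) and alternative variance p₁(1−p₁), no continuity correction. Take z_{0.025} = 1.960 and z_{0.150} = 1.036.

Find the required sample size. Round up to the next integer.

n = [z_{α/2}·√(p₀q₀) + z_β·√(p₁q₁)]² / (p₁ − p₀)²
  = [1.960·√(0.27·0.73) + 1.036·√(0.16·0.84)]² / (-0.11)²
  = [1.960·0.4440 + 1.036·0.3666]² / 0.0121
  = [1.2500]² / 0.0121
  = 129.12
Round up → n = 130.

n = 130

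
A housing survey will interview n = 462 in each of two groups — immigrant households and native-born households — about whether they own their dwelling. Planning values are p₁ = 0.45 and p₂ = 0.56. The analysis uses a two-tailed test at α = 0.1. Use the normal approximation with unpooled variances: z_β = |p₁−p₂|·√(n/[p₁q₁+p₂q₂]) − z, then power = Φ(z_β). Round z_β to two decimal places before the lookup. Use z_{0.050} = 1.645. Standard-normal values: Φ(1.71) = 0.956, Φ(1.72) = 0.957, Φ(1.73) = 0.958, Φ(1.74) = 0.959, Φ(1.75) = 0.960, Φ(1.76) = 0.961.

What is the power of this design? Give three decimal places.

Power ≈ 0.957

z_β = |p₁−p₂|·√(n/[p₁q₁+p₂q₂]) − z_{α/2}
    = 0.11 · √(462/0.4939) − 1.645
    = 0.11 · 30.5845 − 1.645
    = 3.3643 − 1.645 = 1.7193 → 1.72
Power = Φ(1.72) = 0.957.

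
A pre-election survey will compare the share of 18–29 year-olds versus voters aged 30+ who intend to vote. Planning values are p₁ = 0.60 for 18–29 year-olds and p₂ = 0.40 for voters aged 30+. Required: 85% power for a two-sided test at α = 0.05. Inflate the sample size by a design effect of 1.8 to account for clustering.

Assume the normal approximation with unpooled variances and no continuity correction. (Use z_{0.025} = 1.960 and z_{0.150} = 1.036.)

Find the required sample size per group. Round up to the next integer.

n = (z_{α/2} + z_β)² · [p₁(1−p₁) + p₂(1−p₂)] / (p₁ − p₂)²
  = (1.960 + 1.036)² · (0.60·0.40 + 0.40·0.60) / (0.20)²
  = (2.996)² · (0.2400 + 0.2400) / 0.0400
  = 8.9760 · 0.4800 / 0.0400
  = 107.71
Design effect: 1.8 × 107.71 = 193.88.
Round up → n = 194 per group.

n = 194 per group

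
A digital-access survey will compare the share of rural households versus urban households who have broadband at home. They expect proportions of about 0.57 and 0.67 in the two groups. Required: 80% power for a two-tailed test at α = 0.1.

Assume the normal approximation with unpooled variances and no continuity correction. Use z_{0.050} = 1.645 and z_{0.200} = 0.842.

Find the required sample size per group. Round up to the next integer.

n = 289 per group

n = (z_{α/2} + z_β)² · [p₁(1−p₁) + p₂(1−p₂)] / (p₁ − p₂)²
  = (1.645 + 0.842)² · (0.57·0.43 + 0.67·0.33) / (-0.10)²
  = (2.487)² · (0.2451 + 0.2211) / 0.0100
  = 6.1852 · 0.4662 / 0.0100
  = 288.35
Round up → n = 289 per group.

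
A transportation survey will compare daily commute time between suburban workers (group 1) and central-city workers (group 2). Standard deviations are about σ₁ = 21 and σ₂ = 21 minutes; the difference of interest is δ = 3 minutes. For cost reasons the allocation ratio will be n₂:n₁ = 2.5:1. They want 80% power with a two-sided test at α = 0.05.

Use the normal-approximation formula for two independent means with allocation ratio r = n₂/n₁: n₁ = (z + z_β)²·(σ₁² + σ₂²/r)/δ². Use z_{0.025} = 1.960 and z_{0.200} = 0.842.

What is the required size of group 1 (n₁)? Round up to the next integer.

n₁ = (z_{α/2} + z_β)² · (σ₁² + σ₂²/r) / δ²
   = (1.960 + 0.842)² · (21² + 21²/2.5) / 3²
   = 7.8512 · (441 + 176.4) / 9
   = 7.8512 · 617.4 / 9
   = 538.59
Round up → n₁ = 539; n₂ = r·n₁ = 2.5 × 539 = 1348.

n₁ = 539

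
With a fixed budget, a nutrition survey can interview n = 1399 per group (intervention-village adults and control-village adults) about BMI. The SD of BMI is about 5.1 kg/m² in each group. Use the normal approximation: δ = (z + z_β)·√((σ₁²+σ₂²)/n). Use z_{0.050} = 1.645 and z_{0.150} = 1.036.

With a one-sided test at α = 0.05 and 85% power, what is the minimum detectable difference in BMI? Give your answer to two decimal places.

δ = (z_α + z_β) · √((σ₁²+σ₂²)/n)
  = (1.645 + 1.036) · √(52.02/1399)
  = 2.681 · √0.03718
  = 2.681 · 0.1928
  = 0.5170

Minimum detectable difference ≈ 0.52 kg/m²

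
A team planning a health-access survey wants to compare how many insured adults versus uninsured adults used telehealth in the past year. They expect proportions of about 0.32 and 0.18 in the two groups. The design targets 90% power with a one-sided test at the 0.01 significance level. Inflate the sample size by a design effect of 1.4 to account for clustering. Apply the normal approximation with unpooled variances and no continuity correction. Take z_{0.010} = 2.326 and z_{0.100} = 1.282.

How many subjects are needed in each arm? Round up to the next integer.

n = (z_α + z_β)² · [p₁(1−p₁) + p₂(1−p₂)] / (p₁ − p₂)²
  = (2.326 + 1.282)² · (0.32·0.68 + 0.18·0.82) / (0.14)²
  = (3.608)² · (0.2176 + 0.1476) / 0.0196
  = 13.0177 · 0.3652 / 0.0196
  = 242.55
Design effect: 1.4 × 242.55 = 339.58.
Round up → n = 340 per group.

n = 340 per group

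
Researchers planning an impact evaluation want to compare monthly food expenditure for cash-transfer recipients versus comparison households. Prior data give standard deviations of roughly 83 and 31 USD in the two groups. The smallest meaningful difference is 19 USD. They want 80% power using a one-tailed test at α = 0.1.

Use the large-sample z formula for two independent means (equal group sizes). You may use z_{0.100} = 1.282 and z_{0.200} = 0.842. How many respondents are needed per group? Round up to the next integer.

n = (z_α + z_β)² · (σ₁² + σ₂²) / δ²
  = (1.282 + 0.842)² · (83² + 31² = 7850) / 19²
  = 4.5114 · 7850 / 361
  = 98.10
Round up → n = 99 per group.

n = 99 per group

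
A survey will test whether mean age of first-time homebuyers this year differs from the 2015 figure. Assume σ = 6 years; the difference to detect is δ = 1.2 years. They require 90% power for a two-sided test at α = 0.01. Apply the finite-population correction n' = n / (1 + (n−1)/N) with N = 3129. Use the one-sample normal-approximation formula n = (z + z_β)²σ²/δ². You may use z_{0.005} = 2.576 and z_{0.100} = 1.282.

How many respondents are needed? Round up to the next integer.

n = (z_{α/2} + z_β)² · σ² / δ²
  = (2.576 + 1.282)² · 6² / 1.2²
  = 14.8842 · 36 / 1.44
  = 372.10
Finite-population correction (N = 3129): 372.10 / (1 + (372.10 − 1)/3129) = 332.65.
Round up → n = 333.

n = 333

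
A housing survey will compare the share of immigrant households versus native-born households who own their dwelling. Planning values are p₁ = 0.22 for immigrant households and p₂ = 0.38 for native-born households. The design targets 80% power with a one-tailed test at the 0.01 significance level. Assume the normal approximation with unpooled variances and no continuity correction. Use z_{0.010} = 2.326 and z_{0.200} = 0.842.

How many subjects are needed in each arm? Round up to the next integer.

n = 160 per group

n = (z_α + z_β)² · [p₁(1−p₁) + p₂(1−p₂)] / (p₁ − p₂)²
  = (2.326 + 0.842)² · (0.22·0.78 + 0.38·0.62) / (-0.16)²
  = (3.168)² · (0.1716 + 0.2356) / 0.0256
  = 10.0362 · 0.4072 / 0.0256
  = 159.64
Round up → n = 160 per group.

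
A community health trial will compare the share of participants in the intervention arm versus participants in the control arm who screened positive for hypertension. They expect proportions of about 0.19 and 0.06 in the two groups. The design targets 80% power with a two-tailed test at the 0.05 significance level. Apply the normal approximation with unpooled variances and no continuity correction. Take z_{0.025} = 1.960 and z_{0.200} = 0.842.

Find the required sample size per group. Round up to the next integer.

n = (z_{α/2} + z_β)² · [p₁(1−p₁) + p₂(1−p₂)] / (p₁ − p₂)²
  = (1.960 + 0.842)² · (0.19·0.81 + 0.06·0.94) / (0.13)²
  = (2.802)² · (0.1539 + 0.0564) / 0.0169
  = 7.8512 · 0.2103 / 0.0169
  = 97.70
Round up → n = 98 per group.

n = 98 per group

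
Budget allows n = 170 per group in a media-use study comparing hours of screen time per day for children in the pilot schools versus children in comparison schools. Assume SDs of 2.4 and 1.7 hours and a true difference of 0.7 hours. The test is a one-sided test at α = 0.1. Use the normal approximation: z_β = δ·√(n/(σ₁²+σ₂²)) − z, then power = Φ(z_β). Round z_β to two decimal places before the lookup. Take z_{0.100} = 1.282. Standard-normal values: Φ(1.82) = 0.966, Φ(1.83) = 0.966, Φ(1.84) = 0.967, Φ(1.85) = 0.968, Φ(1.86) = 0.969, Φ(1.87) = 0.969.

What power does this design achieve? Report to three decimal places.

z_β = δ·√(n/(σ₁²+σ₂²)) − z_α
    = 0.7 · √(170/8.65) − 1.282
    = 0.7 · 4.43319 − 1.282
    = 3.1032 − 1.282 = 1.8212 → 1.82
Power = Φ(1.82) = 0.966.

Power ≈ 0.966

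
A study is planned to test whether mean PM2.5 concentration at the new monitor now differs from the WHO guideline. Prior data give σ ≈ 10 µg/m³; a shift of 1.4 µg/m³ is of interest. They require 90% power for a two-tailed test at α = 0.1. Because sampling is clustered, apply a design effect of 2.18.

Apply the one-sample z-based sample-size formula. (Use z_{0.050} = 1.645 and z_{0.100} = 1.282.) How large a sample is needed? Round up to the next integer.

n = 953

n = (z_{α/2} + z_β)² · σ² / δ²
  = (1.645 + 1.282)² · 10² / 1.4²
  = 8.5673 · 100 / 1.96
  = 437.11
Design effect: 2.18 × 437.11 = 952.90.
Round up → n = 953.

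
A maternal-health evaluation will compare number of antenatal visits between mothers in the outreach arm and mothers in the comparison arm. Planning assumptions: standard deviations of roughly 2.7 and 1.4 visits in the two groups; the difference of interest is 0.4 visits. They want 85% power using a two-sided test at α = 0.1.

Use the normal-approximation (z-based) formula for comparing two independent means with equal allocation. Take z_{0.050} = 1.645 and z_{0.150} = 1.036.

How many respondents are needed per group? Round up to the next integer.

n = 416 per group

n = (z_{α/2} + z_β)² · (σ₁² + σ₂²) / δ²
  = (1.645 + 1.036)² · (2.7² + 1.4² = 9.25) / 0.4²
  = 7.1878 · 9.25 / 0.16
  = 415.54
Round up → n = 416 per group.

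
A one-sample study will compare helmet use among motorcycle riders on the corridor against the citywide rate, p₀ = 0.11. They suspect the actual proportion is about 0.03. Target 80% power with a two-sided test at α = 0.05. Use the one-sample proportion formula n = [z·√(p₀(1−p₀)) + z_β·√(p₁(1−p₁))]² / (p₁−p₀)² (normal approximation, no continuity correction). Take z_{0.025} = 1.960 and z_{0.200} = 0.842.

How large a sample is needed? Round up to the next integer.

n = [z_{α/2}·√(p₀q₀) + z_β·√(p₁q₁)]² / (p₁ − p₀)²
  = [1.960·√(0.11·0.89) + 0.842·√(0.03·0.97)]² / (-0.08)²
  = [1.960·0.3129 + 0.842·0.1706]² / 0.0064
  = [0.7569]² / 0.0064
  = 89.51
Round up → n = 90.

n = 90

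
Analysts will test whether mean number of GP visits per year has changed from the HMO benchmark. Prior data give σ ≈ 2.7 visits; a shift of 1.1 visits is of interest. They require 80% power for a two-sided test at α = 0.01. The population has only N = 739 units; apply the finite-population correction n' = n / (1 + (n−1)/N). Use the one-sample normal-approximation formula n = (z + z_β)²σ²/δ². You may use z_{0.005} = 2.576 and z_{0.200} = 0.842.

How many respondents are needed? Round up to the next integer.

n = 65

n = (z_{α/2} + z_β)² · σ² / δ²
  = (2.576 + 0.842)² · 2.7² / 1.1²
  = 11.6827 · 7.29 / 1.21
  = 70.39
Finite-population correction (N = 739): 70.39 / (1 + (70.39 − 1)/739) = 64.34.
Round up → n = 65.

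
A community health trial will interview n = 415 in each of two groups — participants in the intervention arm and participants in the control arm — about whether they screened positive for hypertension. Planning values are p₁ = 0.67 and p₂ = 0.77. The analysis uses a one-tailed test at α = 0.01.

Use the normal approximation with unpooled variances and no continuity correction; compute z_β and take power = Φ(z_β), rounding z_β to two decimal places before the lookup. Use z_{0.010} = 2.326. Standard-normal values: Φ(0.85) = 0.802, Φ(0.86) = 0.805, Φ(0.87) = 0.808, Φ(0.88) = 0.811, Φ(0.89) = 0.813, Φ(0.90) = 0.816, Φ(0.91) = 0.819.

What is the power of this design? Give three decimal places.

Power ≈ 0.816

z_β = |p₁−p₂|·√(n/[p₁q₁+p₂q₂]) − z_α
    = 0.10 · √(415/0.3982) − 2.326
    = 0.10 · 32.2830 − 2.326
    = 3.2283 − 2.326 = 0.9023 → 0.90
Power = Φ(0.90) = 0.816.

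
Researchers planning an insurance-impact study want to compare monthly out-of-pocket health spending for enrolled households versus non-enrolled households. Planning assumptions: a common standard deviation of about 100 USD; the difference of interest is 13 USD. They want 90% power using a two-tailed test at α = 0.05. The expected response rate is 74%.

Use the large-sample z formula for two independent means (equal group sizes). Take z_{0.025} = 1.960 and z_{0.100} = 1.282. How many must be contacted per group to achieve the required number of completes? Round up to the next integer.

n = 1681 per group

n = (z_{α/2} + z_β)² · (σ₁² + σ₂²) / δ²
  = (1.960 + 1.282)² · (2·100² = 20000) / 13²
  = 10.5106 · 20000 / 169
  = 1243.85
Adjust for 74% response: 1243.85 / 0.74 = 1680.88.
Round up → n = 1681 per group.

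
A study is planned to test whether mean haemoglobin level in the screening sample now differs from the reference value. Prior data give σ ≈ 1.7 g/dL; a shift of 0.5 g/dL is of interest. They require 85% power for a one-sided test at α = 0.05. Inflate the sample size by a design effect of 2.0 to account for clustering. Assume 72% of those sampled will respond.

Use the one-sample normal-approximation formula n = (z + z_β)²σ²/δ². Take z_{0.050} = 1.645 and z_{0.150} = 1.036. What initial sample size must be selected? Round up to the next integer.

n = (z_α + z_β)² · σ² / δ²
  = (1.645 + 1.036)² · 1.7² / 0.5²
  = 7.1878 · 2.89 / 0.25
  = 83.09
Design effect: 2.0 × 83.09 = 166.18.
Adjust for 72% response: 166.18 / 0.72 = 230.81.
Round up → n = 231.

n = 231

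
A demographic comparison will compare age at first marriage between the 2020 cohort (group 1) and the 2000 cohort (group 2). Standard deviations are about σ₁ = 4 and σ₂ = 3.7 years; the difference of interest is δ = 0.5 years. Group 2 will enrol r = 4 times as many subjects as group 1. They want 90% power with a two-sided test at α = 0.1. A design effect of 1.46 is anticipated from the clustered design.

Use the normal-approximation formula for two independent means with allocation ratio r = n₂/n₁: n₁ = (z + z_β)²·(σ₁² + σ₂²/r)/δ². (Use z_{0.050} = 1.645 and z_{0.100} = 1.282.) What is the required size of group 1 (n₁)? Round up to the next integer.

n₁ = (z_{α/2} + z_β)² · (σ₁² + σ₂²/r) / δ²
   = (1.645 + 1.282)² · (4² + 3.7²/4) / 0.5²
   = 8.5673 · (16 + 3.4225) / 0.25
   = 8.5673 · 19.4225 / 0.25
   = 665.60
Design effect: 1.46 × 665.60 = 971.77.
Round up → n₁ = 972; n₂ = r·n₁ = 4 × 972 = 3888.

n₁ = 972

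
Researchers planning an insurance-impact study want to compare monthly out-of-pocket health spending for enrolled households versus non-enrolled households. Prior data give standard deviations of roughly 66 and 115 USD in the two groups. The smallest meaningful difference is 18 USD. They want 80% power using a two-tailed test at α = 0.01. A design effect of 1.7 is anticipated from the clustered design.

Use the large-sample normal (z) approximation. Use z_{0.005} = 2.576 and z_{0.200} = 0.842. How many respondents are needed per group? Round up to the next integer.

n = 1078 per group

n = (z_{α/2} + z_β)² · (σ₁² + σ₂²) / δ²
  = (2.576 + 0.842)² · (66² + 115² = 17581) / 18²
  = 11.6827 · 17581 / 324
  = 633.93
Design effect: 1.7 × 633.93 = 1077.68.
Round up → n = 1078 per group.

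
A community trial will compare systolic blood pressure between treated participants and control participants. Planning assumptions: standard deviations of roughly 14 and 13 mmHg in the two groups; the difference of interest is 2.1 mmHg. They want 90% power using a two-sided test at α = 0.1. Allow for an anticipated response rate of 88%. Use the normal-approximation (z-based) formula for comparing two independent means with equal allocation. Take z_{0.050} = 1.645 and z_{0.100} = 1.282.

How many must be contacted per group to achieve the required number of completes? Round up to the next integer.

n = 806 per group

n = (z_{α/2} + z_β)² · (σ₁² + σ₂²) / δ²
  = (1.645 + 1.282)² · (14² + 13² = 365) / 2.1²
  = 8.5673 · 365 / 4.41
  = 709.09
Adjust for 88% response: 709.09 / 0.88 = 805.78.
Round up → n = 806 per group.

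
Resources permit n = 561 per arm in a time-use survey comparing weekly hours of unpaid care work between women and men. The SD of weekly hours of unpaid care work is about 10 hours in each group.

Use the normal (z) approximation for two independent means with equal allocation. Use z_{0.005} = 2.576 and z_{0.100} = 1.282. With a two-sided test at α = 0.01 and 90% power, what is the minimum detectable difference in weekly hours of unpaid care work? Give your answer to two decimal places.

δ = (z_{α/2} + z_β) · √((σ₁²+σ₂²)/n)
  = (2.576 + 1.282) · √(200/561)
  = 3.858 · √0.35651
  = 3.858 · 0.5971
  = 2.3035

Minimum detectable difference ≈ 2.30 hours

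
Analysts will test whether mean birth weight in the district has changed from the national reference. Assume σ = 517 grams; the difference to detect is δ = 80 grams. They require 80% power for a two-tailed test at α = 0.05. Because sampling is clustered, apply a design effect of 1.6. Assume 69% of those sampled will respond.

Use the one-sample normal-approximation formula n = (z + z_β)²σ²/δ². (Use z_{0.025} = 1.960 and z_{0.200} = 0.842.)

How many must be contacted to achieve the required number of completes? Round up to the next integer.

n = 761

n = (z_{α/2} + z_β)² · σ² / δ²
  = (1.960 + 0.842)² · 517² / 80²
  = 7.8512 · 267289 / 6400
  = 327.90
Design effect: 1.6 × 327.90 = 524.64.
Adjust for 69% response: 524.64 / 0.69 = 760.34.
Round up → n = 761.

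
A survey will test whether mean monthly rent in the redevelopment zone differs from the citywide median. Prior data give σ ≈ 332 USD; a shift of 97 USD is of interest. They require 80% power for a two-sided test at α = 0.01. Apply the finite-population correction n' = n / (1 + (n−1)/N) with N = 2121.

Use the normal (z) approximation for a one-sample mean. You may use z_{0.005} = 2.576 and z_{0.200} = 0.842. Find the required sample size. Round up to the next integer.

n = 129

n = (z_{α/2} + z_β)² · σ² / δ²
  = (2.576 + 0.842)² · 332² / 97²
  = 11.6827 · 110224 / 9409
  = 136.86
Finite-population correction (N = 2121): 136.86 / (1 + (136.86 − 1)/2121) = 128.62.
Round up → n = 129.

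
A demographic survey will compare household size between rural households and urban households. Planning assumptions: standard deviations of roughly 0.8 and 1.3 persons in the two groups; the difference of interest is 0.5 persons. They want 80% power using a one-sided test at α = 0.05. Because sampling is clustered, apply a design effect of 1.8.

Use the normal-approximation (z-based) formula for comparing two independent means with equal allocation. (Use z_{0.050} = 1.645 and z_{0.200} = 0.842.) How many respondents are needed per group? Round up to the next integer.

n = 104 per group

n = (z_α + z_β)² · (σ₁² + σ₂²) / δ²
  = (1.645 + 0.842)² · (0.8² + 1.3² = 2.33) / 0.5²
  = 6.1852 · 2.33 / 0.25
  = 57.65
Design effect: 1.8 × 57.65 = 103.76.
Round up → n = 104 per group.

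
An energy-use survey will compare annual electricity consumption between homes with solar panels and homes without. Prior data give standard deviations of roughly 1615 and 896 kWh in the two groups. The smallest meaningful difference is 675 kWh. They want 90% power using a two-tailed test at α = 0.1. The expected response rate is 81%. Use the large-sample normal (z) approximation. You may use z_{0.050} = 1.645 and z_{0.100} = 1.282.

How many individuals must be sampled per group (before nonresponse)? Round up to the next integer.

n = 80 per group

n = (z_{α/2} + z_β)² · (σ₁² + σ₂²) / δ²
  = (1.645 + 1.282)² · (1615² + 896² = 3411041) / 675²
  = 8.5673 · 3411041 / 455625
  = 64.14
Adjust for 81% response: 64.14 / 0.81 = 79.18.
Round up → n = 80 per group.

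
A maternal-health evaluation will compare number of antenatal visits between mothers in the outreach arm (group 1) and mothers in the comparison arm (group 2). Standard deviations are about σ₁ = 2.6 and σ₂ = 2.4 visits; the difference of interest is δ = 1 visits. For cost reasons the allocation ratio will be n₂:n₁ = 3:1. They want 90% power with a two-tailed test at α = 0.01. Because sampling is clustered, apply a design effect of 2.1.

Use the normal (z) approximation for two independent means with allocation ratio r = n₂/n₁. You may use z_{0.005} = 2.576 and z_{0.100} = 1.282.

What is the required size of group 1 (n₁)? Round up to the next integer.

n₁ = 272

n₁ = (z_{α/2} + z_β)² · (σ₁² + σ₂²/r) / δ²
   = (2.576 + 1.282)² · (2.6² + 2.4²/3) / 1²
   = 14.8842 · (6.76 + 1.92) / 1
   = 14.8842 · 8.68 / 1
   = 129.19
Design effect: 2.1 × 129.19 = 271.31.
Round up → n₁ = 272; n₂ = r·n₁ = 3 × 272 = 816.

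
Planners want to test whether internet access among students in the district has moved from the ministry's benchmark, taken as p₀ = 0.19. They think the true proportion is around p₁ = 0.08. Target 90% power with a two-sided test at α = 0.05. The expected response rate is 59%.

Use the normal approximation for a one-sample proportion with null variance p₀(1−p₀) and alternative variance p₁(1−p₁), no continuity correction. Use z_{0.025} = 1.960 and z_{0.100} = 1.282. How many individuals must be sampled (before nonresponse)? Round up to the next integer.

n = [z_{α/2}·√(p₀q₀) + z_β·√(p₁q₁)]² / (p₁ − p₀)²
  = [1.960·√(0.19·0.81) + 1.282·√(0.08·0.92)]² / (-0.11)²
  = [1.960·0.3923 + 1.282·0.2713]² / 0.0121
  = [1.1167]² / 0.0121
  = 103.06
Adjust for 59% response: 103.06 / 0.59 = 174.68.
Round up → n = 175.

n = 175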